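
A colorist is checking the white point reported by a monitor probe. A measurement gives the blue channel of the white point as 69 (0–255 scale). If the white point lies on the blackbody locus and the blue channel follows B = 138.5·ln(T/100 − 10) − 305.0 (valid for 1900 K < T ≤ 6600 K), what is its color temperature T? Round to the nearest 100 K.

ln(t − 10) = (69 + 305.0) / 138.5 = 2.7004.
t − 10 = e^2.7004 = 14.885, so t = 24.885.
T = 100·t = 2489 K → 2500 K to the nearest 100 K.

2500 K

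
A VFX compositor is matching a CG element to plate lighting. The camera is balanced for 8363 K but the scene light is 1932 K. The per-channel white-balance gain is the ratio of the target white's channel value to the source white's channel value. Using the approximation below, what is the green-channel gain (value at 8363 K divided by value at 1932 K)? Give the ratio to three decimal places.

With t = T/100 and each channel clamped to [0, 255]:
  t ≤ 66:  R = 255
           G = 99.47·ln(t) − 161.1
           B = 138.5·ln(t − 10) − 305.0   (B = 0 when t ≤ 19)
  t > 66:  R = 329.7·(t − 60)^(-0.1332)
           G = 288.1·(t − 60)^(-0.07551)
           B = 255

1.700

At 1932 K (t = 19.32):
  G = 99.47·ln 19.32 − 161.1 = 99.47·2.9611 − 161.1 = 133.445.
At 8363 K (t = 83.63):
  G = 288.1·(83.63 − 60)^(-0.07551) = 288.1·23.63^(-0.07551) = 288.1·0.78757 = 226.899.
Gain = 226.899 / 133.445 = 1.7003 → 1.700.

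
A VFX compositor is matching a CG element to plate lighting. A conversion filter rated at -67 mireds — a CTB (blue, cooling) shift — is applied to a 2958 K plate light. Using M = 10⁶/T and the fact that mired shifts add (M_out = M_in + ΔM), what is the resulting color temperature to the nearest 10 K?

3690 K

M_in = 10⁶/2958 = 338.07 mireds.
M_out = 338.07 + (-67) = 271.07 mireds.
T_out = 10⁶/271.07 = 3689.1 K → 3690 K.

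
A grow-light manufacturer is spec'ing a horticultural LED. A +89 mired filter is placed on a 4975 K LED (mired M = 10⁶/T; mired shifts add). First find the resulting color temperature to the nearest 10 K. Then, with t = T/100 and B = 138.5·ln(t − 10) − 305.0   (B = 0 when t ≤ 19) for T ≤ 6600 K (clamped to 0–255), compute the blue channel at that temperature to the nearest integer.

M_in = 10⁶/4975 = 201.01; M_out = 201.01 + (+89) = 290.01.
T_out = 10⁶/290.01 = 3448.2 K → 3450 K; t = 34.5.
B = 138.5·ln(34.5 − 10) − 305.0 = 138.5·ln 24.5 − 305.0 = 138.5·3.1987 − 305.0 = 138.016.
Rounded: 138.

138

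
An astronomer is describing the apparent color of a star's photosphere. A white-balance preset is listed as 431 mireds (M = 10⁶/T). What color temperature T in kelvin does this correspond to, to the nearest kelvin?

T = 10⁶ / 431 = 2320.19 K → 2320 K.

2320 K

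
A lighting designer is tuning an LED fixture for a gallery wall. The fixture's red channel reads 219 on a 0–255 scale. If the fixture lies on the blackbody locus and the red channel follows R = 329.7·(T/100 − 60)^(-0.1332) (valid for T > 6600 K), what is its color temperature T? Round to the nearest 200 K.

(t − 60)^(-0.1332) = 219/329.7 = 0.66424.
t − 60 = 0.66424^(1/-0.1332) = 0.66424^(-7.508) = 21.572, so t = 81.572.
T = 100·t = 8157 K → 8200 K to the nearest 200 K.

8200 K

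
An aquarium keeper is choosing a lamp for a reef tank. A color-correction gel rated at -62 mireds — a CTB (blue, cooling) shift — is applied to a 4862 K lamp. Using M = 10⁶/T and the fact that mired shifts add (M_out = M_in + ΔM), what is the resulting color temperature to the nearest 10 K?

M_in = 10⁶/4862 = 205.68 mireds.
M_out = 205.68 + (-62) = 143.68 mireds.
T_out = 10⁶/143.68 = 6960.1 K → 6960 K.

6960 K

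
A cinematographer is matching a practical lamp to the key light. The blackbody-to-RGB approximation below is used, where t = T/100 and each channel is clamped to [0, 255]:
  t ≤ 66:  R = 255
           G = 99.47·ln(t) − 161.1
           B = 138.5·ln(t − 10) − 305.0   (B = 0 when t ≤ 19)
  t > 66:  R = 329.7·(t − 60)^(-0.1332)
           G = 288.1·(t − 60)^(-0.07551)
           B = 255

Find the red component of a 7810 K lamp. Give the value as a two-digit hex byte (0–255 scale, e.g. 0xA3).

t = 7810/100 = 78.1; the t > 66 branch applies.
R = 329.7·(78.1 − 60)^(-0.1332) = 329.7·18.1^(-0.1332) = 329.7·0.67995 = 224.180.
Rounded: 224; in hex, 0xE0.

0xE0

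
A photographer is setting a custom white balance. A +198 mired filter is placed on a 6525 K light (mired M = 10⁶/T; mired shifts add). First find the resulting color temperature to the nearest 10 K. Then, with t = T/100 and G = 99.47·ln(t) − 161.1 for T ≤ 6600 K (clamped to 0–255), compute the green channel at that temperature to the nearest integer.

172

M_in = 10⁶/6525 = 153.26; M_out = 153.26 + (+198) = 351.26.
T_out = 10⁶/351.26 = 2846.9 K → 2850 K; t = 28.5.
G = 99.47·ln 28.5 − 161.1 = 99.47·3.3499 − 161.1 = 172.115.
Rounded: 172.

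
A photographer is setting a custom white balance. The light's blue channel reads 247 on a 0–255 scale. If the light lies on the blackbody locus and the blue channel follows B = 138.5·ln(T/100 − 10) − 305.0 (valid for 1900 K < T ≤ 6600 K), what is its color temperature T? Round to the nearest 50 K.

ln(t − 10) = (247 + 305.0) / 138.5 = 3.9856.
t − 10 = e^3.9856 = 53.815, so t = 63.815.
T = 100·t = 6382 K → 6400 K to the nearest 50 K.

6400 K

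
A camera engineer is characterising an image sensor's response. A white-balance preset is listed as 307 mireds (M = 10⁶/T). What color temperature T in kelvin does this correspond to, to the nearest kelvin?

3257 K

T = 10⁶ / 307 = 3257.33 K → 3257 K.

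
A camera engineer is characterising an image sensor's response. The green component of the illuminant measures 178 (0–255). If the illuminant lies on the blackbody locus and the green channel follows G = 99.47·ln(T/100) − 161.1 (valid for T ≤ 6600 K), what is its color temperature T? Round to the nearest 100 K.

ln t = (178 + 161.1) / 99.47 = 3.4091.
t = e^3.4091 = 30.237.
T = 100·t = 3024 K → 3000 K to the nearest 100 K.

3000 K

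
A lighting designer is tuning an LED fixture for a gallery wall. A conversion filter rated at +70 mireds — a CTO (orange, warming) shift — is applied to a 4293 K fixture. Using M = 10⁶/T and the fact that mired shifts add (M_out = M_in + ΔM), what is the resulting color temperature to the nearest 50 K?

3300 K

M_in = 10⁶/4293 = 232.94 mireds.
M_out = 232.94 + (+70) = 302.94 mireds.
T_out = 10⁶/302.94 = 3301.0 K → 3300 K.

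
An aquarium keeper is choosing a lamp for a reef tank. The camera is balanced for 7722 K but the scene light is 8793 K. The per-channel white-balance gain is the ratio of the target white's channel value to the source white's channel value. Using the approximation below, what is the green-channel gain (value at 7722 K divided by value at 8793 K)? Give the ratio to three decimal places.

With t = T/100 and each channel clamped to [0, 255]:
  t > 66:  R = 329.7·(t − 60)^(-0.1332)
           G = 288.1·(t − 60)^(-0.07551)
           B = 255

At 8793 K (t = 87.93):
  G = 288.1·(87.93 − 60)^(-0.07551) = 288.1·27.93^(-0.07551) = 288.1·0.77769 = 224.053.
At 7722 K (t = 77.22):
  G = 288.1·(77.22 − 60)^(-0.07551) = 288.1·17.22^(-0.07551) = 288.1·0.80662 = 232.386.
Gain = 232.386 / 224.053 = 1.0372 → 1.037.

1.037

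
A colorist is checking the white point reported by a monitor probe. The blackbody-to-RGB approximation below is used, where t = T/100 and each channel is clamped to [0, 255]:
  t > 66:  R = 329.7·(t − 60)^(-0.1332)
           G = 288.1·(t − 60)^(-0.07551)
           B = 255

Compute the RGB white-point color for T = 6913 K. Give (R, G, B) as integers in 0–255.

t = 6913/100 = 69.13; the t > 66 branch applies.
R = 329.7·(69.13 − 60)^(-0.1332) = 329.7·9.13^(-0.1332) = 329.7·0.74484 = 245.575.
G = 288.1·(69.13 − 60)^(-0.07551) = 288.1·9.13^(-0.07551) = 288.1·0.84620 = 243.791.
B = 255 by definition for t > 66.
Rounded: (246, 244, 255).

(246, 244, 255)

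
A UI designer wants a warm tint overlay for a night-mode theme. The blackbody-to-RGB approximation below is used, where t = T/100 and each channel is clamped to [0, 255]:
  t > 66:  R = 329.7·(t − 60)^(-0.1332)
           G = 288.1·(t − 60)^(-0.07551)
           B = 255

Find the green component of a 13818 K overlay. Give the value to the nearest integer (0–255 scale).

207

t = 13818/100 = 138.18; the t > 66 branch applies.
G = 288.1·(138.18 − 60)^(-0.07551) = 288.1·78.18^(-0.07551) = 288.1·0.71954 = 207.298.
Rounded: 207.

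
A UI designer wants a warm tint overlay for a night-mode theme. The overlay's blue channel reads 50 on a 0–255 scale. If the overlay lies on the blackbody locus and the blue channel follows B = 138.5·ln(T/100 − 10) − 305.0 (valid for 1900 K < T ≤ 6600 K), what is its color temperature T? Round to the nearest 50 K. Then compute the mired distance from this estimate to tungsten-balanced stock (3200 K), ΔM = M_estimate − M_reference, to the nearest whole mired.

+122 mireds

ln(t − 10) = (50 + 305.0) / 138.5 = 2.5632.
t − 10 = e^2.5632 = 12.977, so t = 22.977.
T = 100·t = 2298 K → 2300 K to the nearest 50 K.
M_estimate = 10⁶/2300 = 434.78; M_reference = 10⁶/3200 = 312.50.
ΔM = 434.78 − 312.50 = 122.28 → +122 mireds.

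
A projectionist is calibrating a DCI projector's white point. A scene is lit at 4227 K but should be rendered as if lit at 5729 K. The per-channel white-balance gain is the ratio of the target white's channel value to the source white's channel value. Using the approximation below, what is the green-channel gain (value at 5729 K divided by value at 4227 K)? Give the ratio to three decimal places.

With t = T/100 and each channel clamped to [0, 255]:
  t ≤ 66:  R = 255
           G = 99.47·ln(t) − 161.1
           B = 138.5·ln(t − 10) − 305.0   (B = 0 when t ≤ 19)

At 4227 K (t = 42.27):
  G = 99.47·ln 42.27 − 161.1 = 99.47·3.7441 − 161.1 = 211.323.
At 5729 K (t = 57.29):
  G = 99.47·ln 57.29 − 161.1 = 99.47·4.0481 − 161.1 = 241.567.
Gain = 241.567 / 211.323 = 1.1431 → 1.143.

1.143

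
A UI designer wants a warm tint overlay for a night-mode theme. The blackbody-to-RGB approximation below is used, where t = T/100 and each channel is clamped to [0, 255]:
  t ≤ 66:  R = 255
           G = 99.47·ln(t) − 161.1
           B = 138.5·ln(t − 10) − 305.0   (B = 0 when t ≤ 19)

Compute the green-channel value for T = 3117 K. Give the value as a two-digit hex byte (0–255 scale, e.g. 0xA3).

t = 3117/100 = 31.17; the t ≤ 66 branch applies.
G = 99.47·ln 31.17 − 161.1 = 99.47·3.4395 − 161.1 = 181.023.
Rounded: 181; in hex, 0xB5.

0xB5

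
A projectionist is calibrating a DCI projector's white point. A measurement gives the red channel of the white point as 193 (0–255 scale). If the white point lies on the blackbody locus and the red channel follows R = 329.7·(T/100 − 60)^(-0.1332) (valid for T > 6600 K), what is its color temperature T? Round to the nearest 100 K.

(t − 60)^(-0.1332) = 193/329.7 = 0.58538.
t − 60 = 0.58538^(1/-0.1332) = 0.58538^(-7.508) = 55.713, so t = 115.713.
T = 100·t = 11571 K → 11600 K to the nearest 100 K.

11600 K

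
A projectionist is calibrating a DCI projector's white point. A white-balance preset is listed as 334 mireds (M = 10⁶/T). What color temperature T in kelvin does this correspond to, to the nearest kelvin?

T = 10⁶ / 334 = 2994.01 K → 2994 K.

2994 K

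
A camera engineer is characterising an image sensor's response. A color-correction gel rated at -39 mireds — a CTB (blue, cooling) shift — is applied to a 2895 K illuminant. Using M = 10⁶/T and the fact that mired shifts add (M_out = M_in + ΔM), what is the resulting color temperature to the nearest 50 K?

3250 K

M_in = 10⁶/2895 = 345.42 mireds.
M_out = 345.42 + (-39) = 306.42 mireds.
T_out = 10⁶/306.42 = 3263.5 K → 3250 K.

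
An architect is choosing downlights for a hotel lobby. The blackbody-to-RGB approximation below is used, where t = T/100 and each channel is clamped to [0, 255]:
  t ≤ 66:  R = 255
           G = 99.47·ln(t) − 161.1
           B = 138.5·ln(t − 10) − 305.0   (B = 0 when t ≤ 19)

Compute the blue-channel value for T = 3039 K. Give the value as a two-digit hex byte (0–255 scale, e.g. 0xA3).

0x71

t = 3039/100 = 30.39; the t ≤ 66 branch applies.
B = 138.5·ln(30.39 − 10) − 305.0 = 138.5·ln 20.39 − 305.0 = 138.5·3.0150 − 305.0 = 112.584.
Rounded: 113; in hex, 0x71.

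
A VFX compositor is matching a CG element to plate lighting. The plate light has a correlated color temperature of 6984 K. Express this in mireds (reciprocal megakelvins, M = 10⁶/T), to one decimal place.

M = 10⁶ / 6984 = 143.184 → 143.2 mireds.

143.2 mireds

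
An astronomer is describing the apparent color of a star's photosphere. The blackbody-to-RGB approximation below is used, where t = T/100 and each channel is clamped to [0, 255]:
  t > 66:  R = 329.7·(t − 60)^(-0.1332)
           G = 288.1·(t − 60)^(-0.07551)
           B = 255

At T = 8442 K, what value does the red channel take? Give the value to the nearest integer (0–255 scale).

215

t = 8442/100 = 84.42; the t > 66 branch applies.
R = 329.7·(84.42 − 60)^(-0.1332) = 329.7·24.42^(-0.1332) = 329.7·0.65336 = 215.413.
Rounded: 215.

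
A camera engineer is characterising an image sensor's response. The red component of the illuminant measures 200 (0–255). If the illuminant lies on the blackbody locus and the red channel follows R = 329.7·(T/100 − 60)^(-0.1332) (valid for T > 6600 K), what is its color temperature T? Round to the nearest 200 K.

10200 K

(t − 60)^(-0.1332) = 200/329.7 = 0.60661.
t − 60 = 0.60661^(1/-0.1332) = 0.60661^(-7.508) = 42.638, so t = 102.638.
T = 100·t = 10264 K → 10200 K to the nearest 200 K.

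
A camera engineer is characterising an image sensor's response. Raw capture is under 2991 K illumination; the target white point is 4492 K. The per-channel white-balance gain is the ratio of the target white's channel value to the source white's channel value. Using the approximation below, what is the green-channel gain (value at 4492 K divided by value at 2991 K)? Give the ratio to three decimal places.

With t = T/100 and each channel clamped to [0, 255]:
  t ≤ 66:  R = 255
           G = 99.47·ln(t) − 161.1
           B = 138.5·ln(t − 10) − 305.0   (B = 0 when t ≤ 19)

1.229

At 2991 K (t = 29.91):
  G = 99.47·ln 29.91 − 161.1 = 99.47·3.3982 − 161.1 = 176.918.
At 4492 K (t = 44.92):
  G = 99.47·ln 44.92 − 161.1 = 99.47·3.8049 − 161.1 = 217.372.
Gain = 217.372 / 176.918 = 1.2287 → 1.229.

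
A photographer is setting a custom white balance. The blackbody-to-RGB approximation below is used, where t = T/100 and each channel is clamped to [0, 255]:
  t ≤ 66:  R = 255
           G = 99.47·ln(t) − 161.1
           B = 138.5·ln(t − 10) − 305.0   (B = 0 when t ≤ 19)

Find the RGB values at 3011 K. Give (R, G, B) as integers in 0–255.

(255, 178, 111)

t = 3011/100 = 30.11; the t ≤ 66 branch applies.
R = 255 by definition for t ≤ 66.
G = 99.47·ln 30.11 − 161.1 = 99.47·3.4049 − 161.1 = 177.581.
B = 138.5·ln(30.11 − 10) − 305.0 = 138.5·ln 20.11 − 305.0 = 138.5·3.0012 − 305.0 = 110.669.
Rounded: (255, 178, 111).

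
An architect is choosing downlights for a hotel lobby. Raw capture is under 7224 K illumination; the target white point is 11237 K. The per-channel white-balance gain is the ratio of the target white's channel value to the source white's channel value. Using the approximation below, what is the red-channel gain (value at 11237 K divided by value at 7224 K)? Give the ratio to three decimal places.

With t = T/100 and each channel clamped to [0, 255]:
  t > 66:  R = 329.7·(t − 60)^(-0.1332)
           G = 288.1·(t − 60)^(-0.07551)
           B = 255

At 7224 K (t = 72.24):
  R = 329.7·(72.24 − 60)^(-0.1332) = 329.7·12.24^(-0.1332) = 329.7·0.71632 = 236.171.
At 11237 K (t = 112.37):
  R = 329.7·(112.37 − 60)^(-0.1332) = 329.7·52.37^(-0.1332) = 329.7·0.59023 = 194.597.
Gain = 194.597 / 236.171 = 0.8240 → 0.824.

0.824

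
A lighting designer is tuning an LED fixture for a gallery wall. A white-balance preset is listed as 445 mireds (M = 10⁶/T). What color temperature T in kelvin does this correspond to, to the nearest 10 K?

T = 10⁶ / 445 = 2247.19 K → 2250 K.

2250 K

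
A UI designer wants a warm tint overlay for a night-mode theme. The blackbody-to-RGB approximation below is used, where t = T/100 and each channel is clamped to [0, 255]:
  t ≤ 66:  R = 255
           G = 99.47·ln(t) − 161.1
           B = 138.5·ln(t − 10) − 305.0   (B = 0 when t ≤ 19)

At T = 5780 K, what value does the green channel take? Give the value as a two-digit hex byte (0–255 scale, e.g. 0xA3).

t = 5780/100 = 57.8; the t ≤ 66 branch applies.
G = 99.47·ln 57.8 − 161.1 = 99.47·4.0570 − 161.1 = 242.449.
Rounded: 242; in hex, 0xF2.

0xF2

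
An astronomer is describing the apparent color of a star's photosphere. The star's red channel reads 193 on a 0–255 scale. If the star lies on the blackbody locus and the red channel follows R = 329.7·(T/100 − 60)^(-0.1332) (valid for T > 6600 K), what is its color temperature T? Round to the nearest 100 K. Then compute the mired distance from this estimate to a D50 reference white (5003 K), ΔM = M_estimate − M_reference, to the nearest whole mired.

-114 mireds

(t − 60)^(-0.1332) = 193/329.7 = 0.58538.
t − 60 = 0.58538^(1/-0.1332) = 0.58538^(-7.508) = 55.713, so t = 115.713.
T = 100·t = 11571 K → 11600 K to the nearest 100 K.
M_estimate = 10⁶/11600 = 86.21; M_reference = 10⁶/5003 = 199.88.
ΔM = 86.21 − 199.88 = -113.67 → -114 mireds.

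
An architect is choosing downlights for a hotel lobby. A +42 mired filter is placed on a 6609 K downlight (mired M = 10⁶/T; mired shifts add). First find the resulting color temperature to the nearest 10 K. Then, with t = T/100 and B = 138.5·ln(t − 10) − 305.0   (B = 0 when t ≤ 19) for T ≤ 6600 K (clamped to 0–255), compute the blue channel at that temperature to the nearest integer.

212

M_in = 10⁶/6609 = 151.31; M_out = 151.31 + (+42) = 193.31.
T_out = 10⁶/193.31 = 5173.1 K → 5170 K; t = 51.7.
B = 138.5·ln(51.7 − 10) − 305.0 = 138.5·ln 41.7 − 305.0 = 138.5·3.7305 − 305.0 = 211.674.
Rounded: 212.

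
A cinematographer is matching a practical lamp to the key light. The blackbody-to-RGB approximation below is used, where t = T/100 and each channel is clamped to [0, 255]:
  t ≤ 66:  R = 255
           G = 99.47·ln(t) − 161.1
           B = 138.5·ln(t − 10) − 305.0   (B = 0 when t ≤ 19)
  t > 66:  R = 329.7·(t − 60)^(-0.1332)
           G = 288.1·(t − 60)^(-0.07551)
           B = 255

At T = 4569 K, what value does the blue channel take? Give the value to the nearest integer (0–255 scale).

190

t = 4569/100 = 45.69; the t ≤ 66 branch applies.
B = 138.5·ln(45.69 − 10) − 305.0 = 138.5·ln 35.69 − 305.0 = 138.5·3.5749 − 305.0 = 190.120.
Rounded: 190.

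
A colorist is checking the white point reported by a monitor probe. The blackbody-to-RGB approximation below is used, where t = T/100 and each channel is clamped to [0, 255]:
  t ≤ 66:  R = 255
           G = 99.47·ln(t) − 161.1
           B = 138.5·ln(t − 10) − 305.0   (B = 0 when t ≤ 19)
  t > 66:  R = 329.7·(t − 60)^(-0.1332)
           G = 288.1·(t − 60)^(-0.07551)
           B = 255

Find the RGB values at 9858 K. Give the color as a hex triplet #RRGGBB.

t = 9858/100 = 98.58; the t > 66 branch applies.
R = 329.7·(98.58 − 60)^(-0.1332) = 329.7·38.58^(-0.1332) = 329.7·0.61475 = 202.682.
G = 288.1·(98.58 − 60)^(-0.07551) = 288.1·38.58^(-0.07551) = 288.1·0.75895 = 218.654.
B = 255 by definition for t > 66.
Rounded: (203, 219, 255).
In hex: #CBDBFF.

#CBDBFF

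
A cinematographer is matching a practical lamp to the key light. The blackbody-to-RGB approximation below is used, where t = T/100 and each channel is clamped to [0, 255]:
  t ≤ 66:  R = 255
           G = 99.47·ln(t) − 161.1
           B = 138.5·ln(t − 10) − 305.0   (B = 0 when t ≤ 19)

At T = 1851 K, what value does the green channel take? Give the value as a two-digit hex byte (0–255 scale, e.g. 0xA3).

0x81

t = 1851/100 = 18.51; the t ≤ 66 branch applies.
G = 99.47·ln 18.51 − 161.1 = 99.47·2.9183 − 161.1 = 129.184.
Rounded: 129; in hex, 0x81.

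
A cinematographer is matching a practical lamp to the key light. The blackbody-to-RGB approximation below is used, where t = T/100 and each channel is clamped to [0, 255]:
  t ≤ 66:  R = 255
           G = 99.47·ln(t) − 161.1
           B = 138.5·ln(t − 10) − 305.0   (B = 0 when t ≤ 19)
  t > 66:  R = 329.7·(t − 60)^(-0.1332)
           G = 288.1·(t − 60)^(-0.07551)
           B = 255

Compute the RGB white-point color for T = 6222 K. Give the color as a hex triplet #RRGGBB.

#FFFAF3

t = 6222/100 = 62.22; the t ≤ 66 branch applies.
R = 255 by definition for t ≤ 66.
G = 99.47·ln 62.22 − 161.1 = 99.47·4.1307 − 161.1 = 249.778.
B = 138.5·ln(62.22 − 10) − 305.0 = 138.5·ln 52.22 − 305.0 = 138.5·3.9555 − 305.0 = 242.832.
Rounded: (255, 250, 243).
In hex: #FFFAF3.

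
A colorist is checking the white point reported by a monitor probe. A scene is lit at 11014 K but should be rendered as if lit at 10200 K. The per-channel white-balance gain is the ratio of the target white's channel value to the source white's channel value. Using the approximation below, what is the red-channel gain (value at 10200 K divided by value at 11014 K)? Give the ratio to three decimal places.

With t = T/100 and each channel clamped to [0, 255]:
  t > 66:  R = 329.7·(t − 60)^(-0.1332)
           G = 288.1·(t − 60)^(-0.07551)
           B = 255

1.024

At 11014 K (t = 110.14):
  R = 329.7·(110.14 − 60)^(-0.1332) = 329.7·50.14^(-0.1332) = 329.7·0.59366 = 195.729.
At 10200 K (t = 102):
  R = 329.7·(102 − 60)^(-0.1332) = 329.7·42^(-0.1332) = 329.7·0.60783 = 200.402.
Gain = 200.402 / 195.729 = 1.0239 → 1.024.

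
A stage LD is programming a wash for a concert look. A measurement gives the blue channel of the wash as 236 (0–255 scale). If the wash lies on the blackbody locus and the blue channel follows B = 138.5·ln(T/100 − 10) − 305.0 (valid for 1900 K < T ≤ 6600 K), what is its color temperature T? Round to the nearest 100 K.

ln(t − 10) = (236 + 305.0) / 138.5 = 3.9061.
t − 10 = e^3.9061 = 49.707, so t = 59.707.
T = 100·t = 5971 K → 6000 K to the nearest 100 K.

6000 K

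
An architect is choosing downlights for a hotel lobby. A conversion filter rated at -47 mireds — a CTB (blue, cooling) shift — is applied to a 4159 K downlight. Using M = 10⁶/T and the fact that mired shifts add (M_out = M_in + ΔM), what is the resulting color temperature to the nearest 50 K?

5150 K

M_in = 10⁶/4159 = 240.44 mireds.
M_out = 240.44 + (-47) = 193.44 mireds.
T_out = 10⁶/193.44 = 5169.5 K → 5150 K.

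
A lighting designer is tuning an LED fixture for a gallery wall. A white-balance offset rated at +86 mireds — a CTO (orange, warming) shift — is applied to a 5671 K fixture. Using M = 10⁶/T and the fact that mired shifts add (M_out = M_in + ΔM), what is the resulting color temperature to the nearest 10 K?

M_in = 10⁶/5671 = 176.34 mireds.
M_out = 176.34 + (+86) = 262.34 mireds.
T_out = 10⁶/262.34 = 3811.9 K → 3810 K.

3810 K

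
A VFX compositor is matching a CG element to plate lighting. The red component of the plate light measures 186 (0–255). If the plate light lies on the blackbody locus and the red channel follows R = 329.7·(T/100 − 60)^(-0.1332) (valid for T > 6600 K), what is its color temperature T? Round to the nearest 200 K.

(t − 60)^(-0.1332) = 186/329.7 = 0.56415.
t − 60 = 0.56415^(1/-0.1332) = 0.56415^(-7.508) = 73.521, so t = 133.521.
T = 100·t = 13352 K → 13400 K to the nearest 200 K.

13400 K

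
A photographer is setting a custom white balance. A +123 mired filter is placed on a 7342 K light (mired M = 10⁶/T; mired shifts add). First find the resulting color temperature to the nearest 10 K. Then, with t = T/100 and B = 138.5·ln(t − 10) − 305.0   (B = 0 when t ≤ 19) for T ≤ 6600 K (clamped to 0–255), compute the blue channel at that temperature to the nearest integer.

M_in = 10⁶/7342 = 136.20; M_out = 136.20 + (+123) = 259.20.
T_out = 10⁶/259.20 = 3858.0 K → 3860 K; t = 38.6.
B = 138.5·ln(38.6 − 10) − 305.0 = 138.5·ln 28.6 − 305.0 = 138.5·3.3534 − 305.0 = 159.447.
Rounded: 159.

159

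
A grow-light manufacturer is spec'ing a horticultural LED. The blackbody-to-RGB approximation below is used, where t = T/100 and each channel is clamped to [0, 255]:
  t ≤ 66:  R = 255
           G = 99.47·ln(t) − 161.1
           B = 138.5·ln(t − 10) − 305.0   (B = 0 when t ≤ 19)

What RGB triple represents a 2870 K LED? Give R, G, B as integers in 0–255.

R=255, G=173, B=101

t = 2870/100 = 28.7; the t ≤ 66 branch applies.
R = 255 by definition for t ≤ 66.
G = 99.47·ln 28.7 − 161.1 = 99.47·3.3569 − 161.1 = 172.811.
B = 138.5·ln(28.7 − 10) − 305.0 = 138.5·ln 18.7 − 305.0 = 138.5·2.9285 − 305.0 = 100.601.
Rounded: (255, 173, 101).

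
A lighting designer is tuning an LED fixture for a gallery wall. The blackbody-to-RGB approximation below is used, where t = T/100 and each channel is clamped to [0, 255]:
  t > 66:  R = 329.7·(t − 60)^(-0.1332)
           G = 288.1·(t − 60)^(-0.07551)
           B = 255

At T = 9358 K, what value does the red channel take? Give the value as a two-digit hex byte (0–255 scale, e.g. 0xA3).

0xCE

t = 9358/100 = 93.58; the t > 66 branch applies.
R = 329.7·(93.58 − 60)^(-0.1332) = 329.7·33.58^(-0.1332) = 329.7·0.62622 = 206.464.
Rounded: 206; in hex, 0xCE.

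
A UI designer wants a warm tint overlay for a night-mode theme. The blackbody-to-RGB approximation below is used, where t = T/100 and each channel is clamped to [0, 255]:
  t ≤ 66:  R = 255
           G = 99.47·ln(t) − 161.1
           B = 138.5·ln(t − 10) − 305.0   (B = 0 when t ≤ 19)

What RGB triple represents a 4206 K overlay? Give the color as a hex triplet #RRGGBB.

t = 4206/100 = 42.06; the t ≤ 66 branch applies.
R = 255 by definition for t ≤ 66.
G = 99.47·ln 42.06 − 161.1 = 99.47·3.7391 − 161.1 = 210.828.
B = 138.5·ln(42.06 − 10) − 305.0 = 138.5·ln 32.06 − 305.0 = 138.5·3.4676 − 305.0 = 175.264.
Rounded: (255, 211, 175).
In hex: #FFD3AF.

#FFD3AF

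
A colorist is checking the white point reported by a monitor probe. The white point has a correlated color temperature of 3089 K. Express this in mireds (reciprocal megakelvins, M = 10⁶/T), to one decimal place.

M = 10⁶ / 3089 = 323.729 → 323.7 mireds.

323.7 mireds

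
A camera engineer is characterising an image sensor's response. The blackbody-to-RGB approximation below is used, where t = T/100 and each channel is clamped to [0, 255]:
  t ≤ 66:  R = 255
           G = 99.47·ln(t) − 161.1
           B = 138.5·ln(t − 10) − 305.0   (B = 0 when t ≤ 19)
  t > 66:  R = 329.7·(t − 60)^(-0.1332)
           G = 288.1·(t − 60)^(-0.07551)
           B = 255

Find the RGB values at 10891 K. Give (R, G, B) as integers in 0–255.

(196, 215, 255)

t = 10891/100 = 108.91; the t > 66 branch applies.
R = 329.7·(108.91 − 60)^(-0.1332) = 329.7·48.91^(-0.1332) = 329.7·0.59562 = 196.377.
G = 288.1·(108.91 − 60)^(-0.07551) = 288.1·48.91^(-0.07551) = 288.1·0.74548 = 214.772.
B = 255 by definition for t > 66.
Rounded: (196, 215, 255).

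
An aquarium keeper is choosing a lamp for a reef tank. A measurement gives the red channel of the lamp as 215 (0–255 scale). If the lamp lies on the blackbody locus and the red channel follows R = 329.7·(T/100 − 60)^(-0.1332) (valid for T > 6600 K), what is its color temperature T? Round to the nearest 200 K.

(t − 60)^(-0.1332) = 215/329.7 = 0.65211.
t − 60 = 0.65211^(1/-0.1332) = 0.65211^(-7.508) = 24.774, so t = 84.774.
T = 100·t = 8477 K → 8400 K to the nearest 200 K.

8400 K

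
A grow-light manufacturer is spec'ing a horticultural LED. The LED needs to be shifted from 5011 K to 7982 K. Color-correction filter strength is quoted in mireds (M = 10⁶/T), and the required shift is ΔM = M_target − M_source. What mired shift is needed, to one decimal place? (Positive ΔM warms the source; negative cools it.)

M_source = 10⁶/5011 = 199.561; M_target = 10⁶/7982 = 125.282.
ΔM = 125.282 − 199.561 = -74.279 → -74.3 mireds, a cooling shift.

-74.3 mireds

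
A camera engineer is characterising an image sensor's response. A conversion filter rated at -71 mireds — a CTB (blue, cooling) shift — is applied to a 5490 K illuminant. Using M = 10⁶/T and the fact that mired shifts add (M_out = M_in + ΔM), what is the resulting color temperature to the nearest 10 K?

M_in = 10⁶/5490 = 182.15 mireds.
M_out = 182.15 + (-71) = 111.15 mireds.
T_out = 10⁶/111.15 = 8996.9 K → 9000 K.

9000 K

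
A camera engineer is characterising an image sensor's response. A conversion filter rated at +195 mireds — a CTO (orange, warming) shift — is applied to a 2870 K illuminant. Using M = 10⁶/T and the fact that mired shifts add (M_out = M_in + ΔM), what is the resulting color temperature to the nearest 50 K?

1850 K

M_in = 10⁶/2870 = 348.43 mireds.
M_out = 348.43 + (+195) = 543.43 mireds.
T_out = 10⁶/543.43 = 1840.2 K → 1850 K.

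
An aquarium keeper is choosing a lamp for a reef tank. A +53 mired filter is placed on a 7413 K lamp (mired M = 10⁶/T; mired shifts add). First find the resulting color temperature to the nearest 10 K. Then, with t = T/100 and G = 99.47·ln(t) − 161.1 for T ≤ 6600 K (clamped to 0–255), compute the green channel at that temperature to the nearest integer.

M_in = 10⁶/7413 = 134.90; M_out = 134.90 + (+53) = 187.90.
T_out = 10⁶/187.90 = 5322.0 K → 5320 K; t = 53.2.
G = 99.47·ln 53.2 − 161.1 = 99.47·3.9741 − 161.1 = 234.200.
Rounded: 234.

234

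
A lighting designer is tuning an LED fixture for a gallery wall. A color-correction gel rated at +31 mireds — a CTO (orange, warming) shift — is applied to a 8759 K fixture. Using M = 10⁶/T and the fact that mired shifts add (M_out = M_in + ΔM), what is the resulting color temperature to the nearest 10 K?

6890 K

M_in = 10⁶/8759 = 114.17 mireds.
M_out = 114.17 + (+31) = 145.17 mireds.
T_out = 10⁶/145.17 = 6888.6 K → 6890 K.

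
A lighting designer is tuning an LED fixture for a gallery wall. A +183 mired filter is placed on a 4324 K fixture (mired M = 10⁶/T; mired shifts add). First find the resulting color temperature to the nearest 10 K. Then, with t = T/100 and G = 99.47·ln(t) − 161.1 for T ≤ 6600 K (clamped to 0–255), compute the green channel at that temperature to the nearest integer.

155

M_in = 10⁶/4324 = 231.27; M_out = 231.27 + (+183) = 414.27.
T_out = 10⁶/414.27 = 2413.9 K → 2410 K; t = 24.1.
G = 99.47·ln 24.1 − 161.1 = 99.47·3.1822 − 161.1 = 155.435.
Rounded: 155.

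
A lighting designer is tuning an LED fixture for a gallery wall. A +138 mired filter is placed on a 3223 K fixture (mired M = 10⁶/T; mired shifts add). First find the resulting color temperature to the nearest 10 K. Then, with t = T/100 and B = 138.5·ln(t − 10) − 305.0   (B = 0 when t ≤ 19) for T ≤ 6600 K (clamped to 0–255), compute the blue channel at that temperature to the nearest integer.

M_in = 10⁶/3223 = 310.27; M_out = 310.27 + (+138) = 448.27.
T_out = 10⁶/448.27 = 2230.8 K → 2230 K; t = 22.3.
B = 138.5·ln(22.3 − 10) − 305.0 = 138.5·ln 12.3 − 305.0 = 138.5·2.5096 − 305.0 = 42.579.
Rounded: 43.

43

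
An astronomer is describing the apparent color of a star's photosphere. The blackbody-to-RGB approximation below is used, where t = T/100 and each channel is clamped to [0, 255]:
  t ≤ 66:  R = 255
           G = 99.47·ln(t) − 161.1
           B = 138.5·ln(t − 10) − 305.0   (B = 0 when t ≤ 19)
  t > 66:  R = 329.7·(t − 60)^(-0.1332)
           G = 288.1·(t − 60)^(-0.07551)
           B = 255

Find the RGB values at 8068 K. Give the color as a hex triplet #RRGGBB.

#DCE5FF

t = 8068/100 = 80.68; the t > 66 branch applies.
R = 329.7·(80.68 − 60)^(-0.1332) = 329.7·20.68^(-0.1332) = 329.7·0.66799 = 220.236.
G = 288.1·(80.68 − 60)^(-0.07551) = 288.1·20.68^(-0.07551) = 288.1·0.79554 = 229.195.
B = 255 by definition for t > 66.
Rounded: (220, 229, 255).
In hex: #DCE5FF.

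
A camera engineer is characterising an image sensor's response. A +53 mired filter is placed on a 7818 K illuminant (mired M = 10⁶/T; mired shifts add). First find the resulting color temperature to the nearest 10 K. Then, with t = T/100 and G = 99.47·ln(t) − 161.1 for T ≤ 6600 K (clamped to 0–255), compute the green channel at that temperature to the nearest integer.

M_in = 10⁶/7818 = 127.91; M_out = 127.91 + (+53) = 180.91.
T_out = 10⁶/180.91 = 5527.6 K → 5530 K; t = 55.3.
G = 99.47·ln 55.3 − 161.1 = 99.47·4.0128 − 161.1 = 238.051.
Rounded: 238.

238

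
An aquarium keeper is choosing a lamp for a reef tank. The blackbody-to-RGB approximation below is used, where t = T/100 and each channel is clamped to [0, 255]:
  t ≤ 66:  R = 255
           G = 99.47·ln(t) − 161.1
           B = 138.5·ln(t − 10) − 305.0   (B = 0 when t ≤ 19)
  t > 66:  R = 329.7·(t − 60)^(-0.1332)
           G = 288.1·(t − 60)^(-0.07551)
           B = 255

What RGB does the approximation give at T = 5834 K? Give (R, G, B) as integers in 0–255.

(255, 243, 232)

t = 5834/100 = 58.34; the t ≤ 66 branch applies.
R = 255 by definition for t ≤ 66.
G = 99.47·ln 58.34 − 161.1 = 99.47·4.0663 − 161.1 = 243.374.
B = 138.5·ln(58.34 − 10) − 305.0 = 138.5·ln 48.34 − 305.0 = 138.5·3.8783 − 305.0 = 232.139.
Rounded: (255, 243, 232).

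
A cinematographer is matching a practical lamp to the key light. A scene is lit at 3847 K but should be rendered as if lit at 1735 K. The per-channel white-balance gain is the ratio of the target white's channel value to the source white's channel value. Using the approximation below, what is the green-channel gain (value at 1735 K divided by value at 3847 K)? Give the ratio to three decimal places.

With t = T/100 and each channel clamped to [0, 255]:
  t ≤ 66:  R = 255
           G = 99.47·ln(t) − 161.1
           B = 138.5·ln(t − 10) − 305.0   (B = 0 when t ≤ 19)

0.608

At 3847 K (t = 38.47):
  G = 99.47·ln 38.47 − 161.1 = 99.47·3.6499 − 161.1 = 201.953.
At 1735 K (t = 17.35):
  G = 99.47·ln 17.35 − 161.1 = 99.47·2.8536 − 161.1 = 122.747.
Gain = 122.747 / 201.953 = 0.6078 → 0.608.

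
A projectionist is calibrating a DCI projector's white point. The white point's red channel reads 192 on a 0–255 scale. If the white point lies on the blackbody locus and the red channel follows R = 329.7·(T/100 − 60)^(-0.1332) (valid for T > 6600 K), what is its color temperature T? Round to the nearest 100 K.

(t − 60)^(-0.1332) = 192/329.7 = 0.58235.
t − 60 = 0.58235^(1/-0.1332) = 0.58235^(-7.508) = 57.929, so t = 117.929.
T = 100·t = 11793 K → 11800 K to the nearest 100 K.

11800 K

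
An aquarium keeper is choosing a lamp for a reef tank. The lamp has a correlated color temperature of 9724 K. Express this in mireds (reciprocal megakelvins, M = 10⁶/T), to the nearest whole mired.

M = 10⁶ / 9724 = 102.838 → 103 mireds.

103 mireds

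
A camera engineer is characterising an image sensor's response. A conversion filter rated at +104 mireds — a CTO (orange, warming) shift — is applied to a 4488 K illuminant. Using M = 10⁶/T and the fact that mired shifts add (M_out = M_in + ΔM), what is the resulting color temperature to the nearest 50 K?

3050 K

M_in = 10⁶/4488 = 222.82 mireds.
M_out = 222.82 + (+104) = 326.82 mireds.
T_out = 10⁶/326.82 = 3059.8 K → 3050 K.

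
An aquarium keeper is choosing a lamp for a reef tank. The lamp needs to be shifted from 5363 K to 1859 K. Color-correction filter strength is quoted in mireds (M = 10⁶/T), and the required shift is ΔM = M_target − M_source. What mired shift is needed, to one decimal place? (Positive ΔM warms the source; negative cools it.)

+351.5 mireds

M_source = 10⁶/5363 = 186.463; M_target = 10⁶/1859 = 537.924.
ΔM = 537.924 − 186.463 = 351.461 → +351.5 mireds, a warming shift.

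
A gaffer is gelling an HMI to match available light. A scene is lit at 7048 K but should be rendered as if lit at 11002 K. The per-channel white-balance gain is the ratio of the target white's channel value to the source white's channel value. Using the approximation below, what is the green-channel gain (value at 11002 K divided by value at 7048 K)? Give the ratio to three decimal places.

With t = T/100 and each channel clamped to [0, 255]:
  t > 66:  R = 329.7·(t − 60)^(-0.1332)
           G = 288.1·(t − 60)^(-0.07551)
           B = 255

0.889

At 7048 K (t = 70.48):
  G = 288.1·(70.48 − 60)^(-0.07551) = 288.1·10.48^(-0.07551) = 288.1·0.83744 = 241.266.
At 11002 K (t = 110.02):
  G = 288.1·(110.02 − 60)^(-0.07551) = 288.1·50.02^(-0.07551) = 288.1·0.74421 = 214.408.
Gain = 214.408 / 241.266 = 0.8887 → 0.889.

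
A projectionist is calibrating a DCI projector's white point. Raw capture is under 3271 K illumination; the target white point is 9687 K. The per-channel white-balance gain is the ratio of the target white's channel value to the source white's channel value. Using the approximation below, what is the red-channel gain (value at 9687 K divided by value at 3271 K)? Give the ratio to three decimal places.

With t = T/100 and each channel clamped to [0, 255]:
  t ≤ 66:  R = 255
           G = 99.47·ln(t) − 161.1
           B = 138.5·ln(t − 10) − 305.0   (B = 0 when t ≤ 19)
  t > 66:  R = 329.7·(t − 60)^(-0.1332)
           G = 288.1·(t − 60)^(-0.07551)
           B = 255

At 3271 K (t = 32.71):
  R = 255 by definition for t ≤ 66.
At 9687 K (t = 96.87):
  R = 329.7·(96.87 − 60)^(-0.1332) = 329.7·36.87^(-0.1332) = 329.7·0.61847 = 203.910.
Gain = 203.910 / 255.000 = 0.7996 → 0.800.

0.800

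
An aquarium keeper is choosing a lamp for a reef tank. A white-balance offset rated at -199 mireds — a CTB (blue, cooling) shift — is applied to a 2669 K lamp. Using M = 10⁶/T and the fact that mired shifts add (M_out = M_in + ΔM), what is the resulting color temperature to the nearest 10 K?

5690 K

M_in = 10⁶/2669 = 374.67 mireds.
M_out = 374.67 + (-199) = 175.67 mireds.
T_out = 10⁶/175.67 = 5692.4 K → 5690 K.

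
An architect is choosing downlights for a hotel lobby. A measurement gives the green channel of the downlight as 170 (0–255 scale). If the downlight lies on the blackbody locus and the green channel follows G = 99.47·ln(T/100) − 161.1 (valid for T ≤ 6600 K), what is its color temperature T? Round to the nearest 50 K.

ln t = (170 + 161.1) / 99.47 = 3.3286.
t = e^3.3286 = 27.900.
T = 100·t = 2790 K → 2800 K to the nearest 50 K.

2800 K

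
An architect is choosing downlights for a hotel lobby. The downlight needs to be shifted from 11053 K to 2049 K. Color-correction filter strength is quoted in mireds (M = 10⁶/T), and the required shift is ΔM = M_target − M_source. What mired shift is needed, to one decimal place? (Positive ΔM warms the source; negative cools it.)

M_source = 10⁶/11053 = 90.473; M_target = 10⁶/2049 = 488.043.
ΔM = 488.043 − 90.473 = 397.570 → +397.6 mireds, a warming shift.

+397.6 mireds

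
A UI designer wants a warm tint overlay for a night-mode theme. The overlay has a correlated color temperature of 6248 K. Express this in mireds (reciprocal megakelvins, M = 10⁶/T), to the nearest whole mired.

M = 10⁶ / 6248 = 160.051 → 160 mireds.

160 mireds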